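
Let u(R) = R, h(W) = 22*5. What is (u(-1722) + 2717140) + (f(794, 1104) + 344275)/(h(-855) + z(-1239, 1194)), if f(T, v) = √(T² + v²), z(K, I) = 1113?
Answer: 3321300489/1223 + 2*√462313/1223 ≈ 2.7157e+6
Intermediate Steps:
h(W) = 110
(u(-1722) + 2717140) + (f(794, 1104) + 344275)/(h(-855) + z(-1239, 1194)) = (-1722 + 2717140) + (√(794² + 1104²) + 344275)/(110 + 1113) = 2715418 + (√(630436 + 1218816) + 344275)/1223 = 2715418 + (√1849252 + 344275)*(1/1223) = 2715418 + (2*√462313 + 344275)*(1/1223) = 2715418 + (344275 + 2*√462313)*(1/1223) = 2715418 + (344275/1223 + 2*√462313/1223) = 3321300489/1223 + 2*√462313/1223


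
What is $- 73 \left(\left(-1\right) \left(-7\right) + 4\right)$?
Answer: $-803$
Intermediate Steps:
$- 73 \left(\left(-1\right) \left(-7\right) + 4\right) = - 73 \left(7 + 4\right) = \left(-73\right) 11 = -803$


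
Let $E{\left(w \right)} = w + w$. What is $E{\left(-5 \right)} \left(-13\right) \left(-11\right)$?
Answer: $-1430$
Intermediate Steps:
$E{\left(w \right)} = 2 w$
$E{\left(-5 \right)} \left(-13\right) \left(-11\right) = 2 \left(-5\right) \left(-13\right) \left(-11\right) = \left(-10\right) \left(-13\right) \left(-11\right) = 130 \left(-11\right) = -1430$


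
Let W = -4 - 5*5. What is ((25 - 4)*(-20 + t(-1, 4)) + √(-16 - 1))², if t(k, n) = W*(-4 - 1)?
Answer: (2625 + I*√17)² ≈ 6.8906e+6 + 2.165e+4*I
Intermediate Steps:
W = -29 (W = -4 - 25 = -29)
t(k, n) = 145 (t(k, n) = -29*(-4 - 1) = -29*(-5) = 145)
((25 - 4)*(-20 + t(-1, 4)) + √(-16 - 1))² = ((25 - 4)*(-20 + 145) + √(-16 - 1))² = (21*125 + √(-17))² = (2625 + I*√17)²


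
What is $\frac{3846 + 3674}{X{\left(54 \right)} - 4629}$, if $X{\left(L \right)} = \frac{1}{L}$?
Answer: $- \frac{81216}{49993} \approx -1.6245$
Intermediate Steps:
$\frac{3846 + 3674}{X{\left(54 \right)} - 4629} = \frac{3846 + 3674}{\frac{1}{54} - 4629} = \frac{7520}{\frac{1}{54} - 4629} = \frac{7520}{- \frac{249965}{54}} = 7520 \left(- \frac{54}{249965}\right) = - \frac{81216}{49993}$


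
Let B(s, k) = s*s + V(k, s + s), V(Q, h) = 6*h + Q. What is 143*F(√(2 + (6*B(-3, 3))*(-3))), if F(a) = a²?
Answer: 62062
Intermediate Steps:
V(Q, h) = Q + 6*h
B(s, k) = k + s² + 12*s (B(s, k) = s*s + (k + 6*(s + s)) = s² + (k + 6*(2*s)) = s² + (k + 12*s) = k + s² + 12*s)
143*F(√(2 + (6*B(-3, 3))*(-3))) = 143*(√(2 + (6*(3 + (-3)² + 12*(-3)))*(-3)))² = 143*(√(2 + (6*(3 + 9 - 36))*(-3)))² = 143*(√(2 + (6*(-24))*(-3)))² = 143*(√(2 - 144*(-3)))² = 143*(√(2 + 432))² = 143*(√434)² = 143*434 = 62062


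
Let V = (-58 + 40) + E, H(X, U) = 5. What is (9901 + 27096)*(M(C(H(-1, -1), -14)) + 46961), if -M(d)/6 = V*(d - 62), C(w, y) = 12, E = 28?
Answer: 1848407117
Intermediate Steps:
V = 10 (V = (-58 + 40) + 28 = -18 + 28 = 10)
M(d) = 3720 - 60*d (M(d) = -60*(d - 62) = -60*(-62 + d) = -6*(-620 + 10*d) = 3720 - 60*d)
(9901 + 27096)*(M(C(H(-1, -1), -14)) + 46961) = (9901 + 27096)*((3720 - 60*12) + 46961) = 36997*((3720 - 720) + 46961) = 36997*(3000 + 46961) = 36997*49961 = 1848407117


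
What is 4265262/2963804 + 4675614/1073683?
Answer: 9218571387801/1591092985066 ≈ 5.7939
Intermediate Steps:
4265262/2963804 + 4675614/1073683 = 4265262*(1/2963804) + 4675614*(1/1073683) = 2132631/1481902 + 4675614/1073683 = 9218571387801/1591092985066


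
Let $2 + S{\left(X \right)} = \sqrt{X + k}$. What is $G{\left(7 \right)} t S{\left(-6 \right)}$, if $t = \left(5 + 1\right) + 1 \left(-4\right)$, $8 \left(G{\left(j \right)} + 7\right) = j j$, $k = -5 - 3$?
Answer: $\frac{7}{2} - \frac{7 i \sqrt{14}}{4} \approx 3.5 - 6.5479 i$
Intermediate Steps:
$k = -8$
$G{\left(j \right)} = -7 + \frac{j^{2}}{8}$ ($G{\left(j \right)} = -7 + \frac{j j}{8} = -7 + \frac{j^{2}}{8}$)
$t = 2$ ($t = 6 - 4 = 2$)
$S{\left(X \right)} = -2 + \sqrt{-8 + X}$ ($S{\left(X \right)} = -2 + \sqrt{X - 8} = -2 + \sqrt{-8 + X}$)
$G{\left(7 \right)} t S{\left(-6 \right)} = \left(-7 + \frac{7^{2}}{8}\right) 2 \left(-2 + \sqrt{-8 - 6}\right) = \left(-7 + \frac{1}{8} \cdot 49\right) 2 \left(-2 + \sqrt{-14}\right) = \left(-7 + \frac{49}{8}\right) 2 \left(-2 + i \sqrt{14}\right) = \left(- \frac{7}{8}\right) 2 \left(-2 + i \sqrt{14}\right) = - \frac{7 \left(-2 + i \sqrt{14}\right)}{4} = \frac{7}{2} - \frac{7 i \sqrt{14}}{4}$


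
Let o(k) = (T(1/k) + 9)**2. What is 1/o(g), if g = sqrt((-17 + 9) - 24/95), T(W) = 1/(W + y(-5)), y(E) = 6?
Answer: (336*sqrt(95) + 28129*I)/(5*(5544*sqrt(95) + 472781*I)) ≈ 0.011902 - 2.5027e-5*I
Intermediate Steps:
T(W) = 1/(6 + W) (T(W) = 1/(W + 6) = 1/(6 + W))
g = 28*I*sqrt(95)/95 (g = sqrt(-8 - 24*1/95) = sqrt(-8 - 24/95) = sqrt(-784/95) = 28*I*sqrt(95)/95 ≈ 2.8727*I)
o(k) = (9 + 1/(6 + 1/k))**2 (o(k) = (1/(6 + 1/k) + 9)**2 = (9 + 1/(6 + 1/k))**2)
1/o(g) = 1/((9 + 55*(28*I*sqrt(95)/95))**2/(1 + 6*(28*I*sqrt(95)/95))**2) = 1/((9 + 308*I*sqrt(95)/19)**2/(1 + 168*I*sqrt(95)/95)**2) = (1 + 168*I*sqrt(95)/95)**2/(9 + 308*I*sqrt(95)/19)**2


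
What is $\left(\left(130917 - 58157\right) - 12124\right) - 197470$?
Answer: $-136834$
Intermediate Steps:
$\left(\left(130917 - 58157\right) - 12124\right) - 197470 = \left(72760 - 12124\right) - 197470 = 60636 - 197470 = -136834$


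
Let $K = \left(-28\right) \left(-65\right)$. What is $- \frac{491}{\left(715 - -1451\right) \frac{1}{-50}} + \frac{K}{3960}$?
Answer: $\frac{843001}{71478} \approx 11.794$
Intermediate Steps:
$K = 1820$
$- \frac{491}{\left(715 - -1451\right) \frac{1}{-50}} + \frac{K}{3960} = - \frac{491}{\left(715 - -1451\right) \frac{1}{-50}} + \frac{1820}{3960} = - \frac{491}{\left(715 + 1451\right) \left(- \frac{1}{50}\right)} + 1820 \cdot \frac{1}{3960} = - \frac{491}{2166 \left(- \frac{1}{50}\right)} + \frac{91}{198} = - \frac{491}{- \frac{1083}{25}} + \frac{91}{198} = \left(-491\right) \left(- \frac{25}{1083}\right) + \frac{91}{198} = \frac{12275}{1083} + \frac{91}{198} = \frac{843001}{71478}$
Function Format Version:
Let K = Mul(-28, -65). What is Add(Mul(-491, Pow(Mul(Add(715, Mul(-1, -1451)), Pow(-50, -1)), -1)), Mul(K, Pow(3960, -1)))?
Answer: Rational(843001, 71478) ≈ 11.794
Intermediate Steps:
K = 1820
Add(Mul(-491, Pow(Mul(Add(715, Mul(-1, -1451)), Pow(-50, -1)), -1)), Mul(K, Pow(3960, -1))) = Add(Mul(-491, Pow(Mul(Add(715, Mul(-1, -1451)), Pow(-50, -1)), -1)), Mul(1820, Pow(3960, -1))) = Add(Mul(-491, Pow(Mul(Add(715, 1451), Rational(-1, 50)), -1)), Mul(1820, Rational(1, 3960))) = Add(Mul(-491, Pow(Mul(2166, Rational(-1, 50)), -1)), Rational(91, 198)) = Add(Mul(-491, Pow(Rational(-1083, 25), -1)), Rational(91, 198)) = Add(Mul(-491, Rational(-25, 1083)), Rational(91, 198)) = Add(Rational(12275, 1083), Rational(91, 198)) = Rational(843001, 71478)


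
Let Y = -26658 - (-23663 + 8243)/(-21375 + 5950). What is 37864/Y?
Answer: -58405220/41121507 ≈ -1.4203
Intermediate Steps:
Y = -82243014/3085 (Y = -26658 - (-15420)/(-15425) = -26658 - (-15420)*(-1)/15425 = -26658 - 1*3084/3085 = -26658 - 3084/3085 = -82243014/3085 ≈ -26659.)
37864/Y = 37864/(-82243014/3085) = 37864*(-3085/82243014) = -58405220/41121507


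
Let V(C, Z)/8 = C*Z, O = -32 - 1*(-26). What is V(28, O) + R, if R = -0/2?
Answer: -1344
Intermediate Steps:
O = -6 (O = -32 + 26 = -6)
V(C, Z) = 8*C*Z (V(C, Z) = 8*(C*Z) = 8*C*Z)
R = 0 (R = -0/2 = -4*0 = 0)
V(28, O) + R = 8*28*(-6) + 0 = -1344 + 0 = -1344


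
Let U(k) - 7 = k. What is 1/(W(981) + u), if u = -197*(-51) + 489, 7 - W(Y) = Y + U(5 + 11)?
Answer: 1/9539 ≈ 0.00010483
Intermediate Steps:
U(k) = 7 + k
W(Y) = -16 - Y (W(Y) = 7 - (Y + (7 + (5 + 11))) = 7 - (Y + (7 + 16)) = 7 - (Y + 23) = 7 - (23 + Y) = 7 + (-23 - Y) = -16 - Y)
u = 10536 (u = 10047 + 489 = 10536)
1/(W(981) + u) = 1/((-16 - 1*981) + 10536) = 1/((-16 - 981) + 10536) = 1/(-997 + 10536) = 1/9539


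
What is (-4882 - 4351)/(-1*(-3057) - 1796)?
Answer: -9233/1261 ≈ -7.3220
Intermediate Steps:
(-4882 - 4351)/(-1*(-3057) - 1796) = -9233/(3057 - 1796) = -9233/1261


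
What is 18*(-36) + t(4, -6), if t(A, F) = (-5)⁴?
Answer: -23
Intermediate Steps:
t(A, F) = 625
18*(-36) + t(4, -6) = 18*(-36) + 625 = -648 + 625 = -23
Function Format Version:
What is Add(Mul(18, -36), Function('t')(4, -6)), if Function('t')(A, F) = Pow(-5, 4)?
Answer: -23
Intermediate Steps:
Function('t')(A, F) = 625
Add(Mul(18, -36), Function('t')(4, -6)) = Add(Mul(18, -36), 625) = Add(-648, 625) = -23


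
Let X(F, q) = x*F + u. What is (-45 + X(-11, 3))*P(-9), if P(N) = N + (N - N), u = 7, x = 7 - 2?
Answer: 837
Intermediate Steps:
x = 5
P(N) = N (P(N) = N + 0 = N)
X(F, q) = 7 + 5*F (X(F, q) = 5*F + 7 = 7 + 5*F)
(-45 + X(-11, 3))*P(-9) = (-45 + (7 + 5*(-11)))*(-9) = (-45 + (7 - 55))*(-9) = (-45 - 48)*(-9) = -93*(-9) = 837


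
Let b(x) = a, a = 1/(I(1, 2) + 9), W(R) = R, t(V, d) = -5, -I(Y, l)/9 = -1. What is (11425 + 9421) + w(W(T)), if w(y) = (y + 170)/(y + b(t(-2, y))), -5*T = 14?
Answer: 270206/13 ≈ 20785.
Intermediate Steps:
I(Y, l) = 9 (I(Y, l) = -9*(-1) = 9)
T = -14/5 (T = -⅕*14 = -14/5 ≈ -2.8000)
a = 1/18 (a = 1/(9 + 9) = 1/18 ≈ 0.055556)
b(x) = 1/18
w(y) = (170 + y)/(1/18 + y) (w(y) = (y + 170)/(y + 1/18) = (170 + y)/(1/18 + y))
(11425 + 9421) + w(W(T)) = (11425 + 9421) + 18*(170 - 14/5)/(1 + 18*(-14/5)) = 20846 + 18*(836/5)/(1 - 252/5) = 20846 + 18*(836/5)/(-247/5) = 20846 + 18*(-5/247)*(836/5) = 20846 - 792/13 = 270206/13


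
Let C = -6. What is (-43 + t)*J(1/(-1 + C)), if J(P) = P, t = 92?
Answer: -7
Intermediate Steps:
(-43 + t)*J(1/(-1 + C)) = (-43 + 92)/(-1 - 6) = 49/(-7) = 49*(-⅐) = -7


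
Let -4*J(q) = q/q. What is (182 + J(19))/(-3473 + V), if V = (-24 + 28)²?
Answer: -727/13828 ≈ -0.052575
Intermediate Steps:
V = 16 (V = 4² = 16)
J(q) = -¼ (J(q) = -q/(4*q) = -¼*1 = -¼)
(182 + J(19))/(-3473 + V) = (182 - ¼)/(-3473 + 16) = (727/4)/(-3457) = (727/4)*(-1/3457) = -727/13828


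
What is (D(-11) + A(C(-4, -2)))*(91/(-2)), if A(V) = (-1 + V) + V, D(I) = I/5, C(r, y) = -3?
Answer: 2093/5 ≈ 418.60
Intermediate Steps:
D(I) = I/5 (D(I) = I*(⅕) = I/5)
A(V) = -1 + 2*V
(D(-11) + A(C(-4, -2)))*(91/(-2)) = ((⅕)*(-11) + (-1 + 2*(-3)))*(91/(-2)) = (-11/5 + (-1 - 6))*(91*(-½)) = (-11/5 - 7)*(-91/2) = -46/5*(-91/2) = 2093/5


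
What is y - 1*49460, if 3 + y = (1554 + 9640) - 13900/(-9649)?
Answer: -369243681/9649 ≈ -38268.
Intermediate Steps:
y = 107995859/9649 (y = -3 + ((1554 + 9640) - 13900/(-9649)) = -3 + (11194 - 13900*(-1/9649)) = -3 + (11194 + 13900/9649) = -3 + 108024806/9649 = 107995859/9649 ≈ 11192.)
y - 1*49460 = 107995859/9649 - 1*49460 = 107995859/9649 - 49460 = -369243681/9649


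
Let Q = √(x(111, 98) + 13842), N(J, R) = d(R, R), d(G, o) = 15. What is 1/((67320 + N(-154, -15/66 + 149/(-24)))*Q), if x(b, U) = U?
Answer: √3485/469324950 ≈ 1.2578e-7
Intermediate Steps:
N(J, R) = 15
Q = 2*√3485 (Q = √(98 + 13842) = √13940 = 2*√3485 ≈ 118.07)
1/((67320 + N(-154, -15/66 + 149/(-24)))*Q) = 1/((67320 + 15)*((2*√3485))) = (√3485/6970)/67335 = √3485/469324950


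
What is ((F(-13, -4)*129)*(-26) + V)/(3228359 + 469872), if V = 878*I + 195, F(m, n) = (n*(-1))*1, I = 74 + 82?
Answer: 123747/3698231 ≈ 0.033461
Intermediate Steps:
I = 156
F(m, n) = -n (F(m, n) = -n*1 = -n)
V = 137163 (V = 878*156 + 195 = 136968 + 195 = 137163)
((F(-13, -4)*129)*(-26) + V)/(3228359 + 469872) = ((-1*(-4)*129)*(-26) + 137163)/(3228359 + 469872) = ((4*129)*(-26) + 137163)/3698231 = (516*(-26) + 137163)*(1/3698231) = (-13416 + 137163)*(1/3698231) = 123747*(1/3698231) = 123747/3698231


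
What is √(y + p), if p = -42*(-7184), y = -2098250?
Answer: I*√1796522 ≈ 1340.3*I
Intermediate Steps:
p = 301728
√(y + p) = √(-2098250 + 301728) = √(-1796522) = I*√1796522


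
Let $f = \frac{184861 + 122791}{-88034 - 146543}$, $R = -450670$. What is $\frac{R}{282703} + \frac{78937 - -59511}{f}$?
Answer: $- \frac{2295350958273882}{21743535839} \approx -1.0556 \cdot 10^{5}$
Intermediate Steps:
$f = - \frac{307652}{234577}$ ($f = \frac{307652}{-234577} = 307652 \left(- \frac{1}{234577}\right) = - \frac{307652}{234577} \approx -1.3115$)
$\frac{R}{282703} + \frac{78937 - -59511}{f} = - \frac{450670}{282703} + \frac{78937 - -59511}{- \frac{307652}{234577}} = \left(-450670\right) \frac{1}{282703} + \left(78937 + 59511\right) \left(- \frac{234577}{307652}\right) = - \frac{450670}{282703} + 138448 \left(- \frac{234577}{307652}\right) = - \frac{450670}{282703} - \frac{8119179124}{76913} = - \frac{2295350958273882}{21743535839}$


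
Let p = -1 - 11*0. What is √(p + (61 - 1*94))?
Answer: I*√34 ≈ 5.8309*I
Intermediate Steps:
p = -1 (p = -1 + 0 = -1)
√(p + (61 - 1*94)) = √(-1 + (61 - 1*94)) = √(-1 + (61 - 94)) = √(-1 - 33) = √(-34) = I*√34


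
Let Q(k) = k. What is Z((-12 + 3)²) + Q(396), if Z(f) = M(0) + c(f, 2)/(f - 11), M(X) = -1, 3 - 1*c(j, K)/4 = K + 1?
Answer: 395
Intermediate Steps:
c(j, K) = 8 - 4*K (c(j, K) = 12 - 4*(K + 1) = 12 - 4*(1 + K) = 12 + (-4 - 4*K) = 8 - 4*K)
Z(f) = -1 (Z(f) = -1 + (8 - 4*2)/(f - 11) = -1 + (8 - 8)/(-11 + f) = -1 + 0/(-11 + f) = -1 + 0 = -1)
Z((-12 + 3)²) + Q(396) = -1 + 396 = 395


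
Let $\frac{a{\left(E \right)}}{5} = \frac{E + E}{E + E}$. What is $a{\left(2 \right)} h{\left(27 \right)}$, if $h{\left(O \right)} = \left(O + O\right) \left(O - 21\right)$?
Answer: $1620$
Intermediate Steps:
$h{\left(O \right)} = 2 O \left(-21 + O\right)$
$a{\left(E \right)} = 5$ ($a{\left(E \right)} = 5 \frac{E + E}{E + E} = 5 \frac{2 E}{2 E} = 5 \cdot 2 E \frac{1}{2 E} = 5 \cdot 1 = 5$)
$a{\left(2 \right)} h{\left(27 \right)} = 5 \cdot 2 \cdot 27 \left(-21 + 27\right) = 5 \cdot 2 \cdot 27 \cdot 6 = 5 \cdot 324 = 1620$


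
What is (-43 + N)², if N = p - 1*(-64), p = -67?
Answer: 2116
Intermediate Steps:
N = -3 (N = -67 - 1*(-64) = -67 + 64 = -3)
(-43 + N)² = (-43 - 3)² = (-46)² = 2116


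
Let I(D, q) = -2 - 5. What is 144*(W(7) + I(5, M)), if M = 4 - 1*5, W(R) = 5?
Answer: -288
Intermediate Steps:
M = -1 (M = 4 - 5 = -1)
I(D, q) = -7
144*(W(7) + I(5, M)) = 144*(5 - 7) = 144*(-2) = -288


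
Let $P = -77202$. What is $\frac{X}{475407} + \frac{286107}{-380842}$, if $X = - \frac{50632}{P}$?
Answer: $- \frac{5250393019065877}{6988902228941094} \approx -0.75125$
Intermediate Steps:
$X = \frac{25316}{38601}$ ($X = - \frac{50632}{-77202} = \left(-50632\right) \left(- \frac{1}{77202}\right) = \frac{25316}{38601} \approx 0.65584$)
$\frac{X}{475407} + \frac{286107}{-380842} = \frac{25316}{38601 \cdot 475407} + \frac{286107}{-380842} = \frac{25316}{38601} \cdot \frac{1}{475407} + 286107 \left(- \frac{1}{380842}\right) = \frac{25316}{18351185607} - \frac{286107}{380842} = - \frac{5250393019065877}{6988902228941094}$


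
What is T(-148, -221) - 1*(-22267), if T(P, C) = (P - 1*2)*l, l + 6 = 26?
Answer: 19267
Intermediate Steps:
l = 20 (l = -6 + 26 = 20)
T(P, C) = -40 + 20*P (T(P, C) = (P - 1*2)*20 = (P - 2)*20 = (-2 + P)*20 = -40 + 20*P)
T(-148, -221) - 1*(-22267) = (-40 + 20*(-148)) - 1*(-22267) = (-40 - 2960) + 22267 = -3000 + 22267 = 19267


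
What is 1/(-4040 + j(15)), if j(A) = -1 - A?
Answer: -1/4056 ≈ -0.00024655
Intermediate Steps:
1/(-4040 + j(15)) = 1/(-4040 + (-1 - 1*15)) = 1/(-4040 + (-1 - 15)) = 1/(-4040 - 16) = 1/(-4056) = -1/4056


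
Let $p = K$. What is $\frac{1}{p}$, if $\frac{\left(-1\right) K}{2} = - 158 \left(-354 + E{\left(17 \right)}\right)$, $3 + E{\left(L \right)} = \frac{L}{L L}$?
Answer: $- \frac{17}{1917488} \approx -8.8658 \cdot 10^{-6}$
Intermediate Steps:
$E{\left(L \right)} = -3 + \frac{1}{L}$ ($E{\left(L \right)} = -3 + \frac{L}{L L} = -3 + \frac{L}{L^{2}} = -3 + \frac{1}{L}$)
$K = - \frac{1917488}{17}$ ($K = - 2 \left(- 158 \left(-354 - \left(3 - \frac{1}{17}\right)\right)\right) = - 2 \left(- 158 \left(-354 + \left(-3 + \frac{1}{17}\right)\right)\right) = - 2 \left(- 158 \left(-354 - \frac{50}{17}\right)\right) = - 2 \left(\left(-158\right) \left(- \frac{6068}{17}\right)\right) = \left(-2\right) \frac{958744}{17} = - \frac{1917488}{17} \approx -1.1279 \cdot 10^{5}$)
$p = - \frac{1917488}{17} \approx -1.1279 \cdot 10^{5}$
$\frac{1}{p} = \frac{1}{- \frac{1917488}{17}} = - \frac{17}{1917488}$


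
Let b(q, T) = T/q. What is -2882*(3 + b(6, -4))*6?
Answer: -40348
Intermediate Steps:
-2882*(3 + b(6, -4))*6 = -2882*(3 - 4/6)*6 = -2882*(3 - 4*⅙)*6 = -2882*(3 - ⅔)*6 = -20174*6/3 = -2882*14 = -40348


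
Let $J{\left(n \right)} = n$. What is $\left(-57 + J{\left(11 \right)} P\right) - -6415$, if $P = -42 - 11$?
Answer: $5775$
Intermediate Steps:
$P = -53$ ($P = -42 - 11 = -53$)
$\left(-57 + J{\left(11 \right)} P\right) - -6415 = \left(-57 + 11 \left(-53\right)\right) - -6415 = \left(-57 - 583\right) + 6415 = -640 + 6415 = 5775$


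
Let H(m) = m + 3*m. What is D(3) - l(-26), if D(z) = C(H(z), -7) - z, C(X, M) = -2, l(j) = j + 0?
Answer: 21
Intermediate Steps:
l(j) = j
H(m) = 4*m
D(z) = -2 - z
D(3) - l(-26) = (-2 - 1*3) - 1*(-26) = (-2 - 3) + 26 = -5 + 26 = 21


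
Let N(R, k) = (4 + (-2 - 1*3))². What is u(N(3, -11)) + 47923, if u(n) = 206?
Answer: 48129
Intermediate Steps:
N(R, k) = 1 (N(R, k) = (4 + (-2 - 3))² = (4 - 5)² = (-1)² = 1)
u(N(3, -11)) + 47923 = 206 + 47923 = 48129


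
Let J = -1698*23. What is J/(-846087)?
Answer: 13018/282029 ≈ 0.046158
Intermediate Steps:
J = -39054
J/(-846087) = -39054/(-846087) = -39054*(-1/846087) = 13018/282029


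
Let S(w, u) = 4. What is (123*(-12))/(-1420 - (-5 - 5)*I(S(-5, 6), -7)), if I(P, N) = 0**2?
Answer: 369/355 ≈ 1.0394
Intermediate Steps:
I(P, N) = 0
(123*(-12))/(-1420 - (-5 - 5)*I(S(-5, 6), -7)) = (123*(-12))/(-1420 - (-5 - 5)*0) = -1476/(-1420 - (-10)*0) = -1476/(-1420 - 1*0) = -1476/(-1420 + 0) = -1476/(-1420) = -1476*(-1/1420) = 369/355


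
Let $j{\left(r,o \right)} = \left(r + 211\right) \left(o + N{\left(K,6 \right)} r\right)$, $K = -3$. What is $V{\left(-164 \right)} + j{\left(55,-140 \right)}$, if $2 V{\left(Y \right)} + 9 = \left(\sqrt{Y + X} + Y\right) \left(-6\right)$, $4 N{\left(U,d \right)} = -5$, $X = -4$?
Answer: $-55040 - 6 i \sqrt{42} \approx -55040.0 - 38.884 i$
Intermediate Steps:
$N{\left(U,d \right)} = - \frac{5}{4}$ ($N{\left(U,d \right)} = \frac{1}{4} \left(-5\right) = - \frac{5}{4}$)
$j{\left(r,o \right)} = \left(211 + r\right) \left(o - \frac{5 r}{4}\right)$ ($j{\left(r,o \right)} = \left(r + 211\right) \left(o - \frac{5 r}{4}\right) = \left(211 + r\right) \left(o - \frac{5 r}{4}\right)$)
$V{\left(Y \right)} = - \frac{9}{2} - 3 Y - 3 \sqrt{-4 + Y}$ ($V{\left(Y \right)} = - \frac{9}{2} + \frac{\left(\sqrt{Y - 4} + Y\right) \left(-6\right)}{2} = - \frac{9}{2} + \frac{\left(\sqrt{-4 + Y} + Y\right) \left(-6\right)}{2} = - \frac{9}{2} + \frac{\left(Y + \sqrt{-4 + Y}\right) \left(-6\right)}{2} = - \frac{9}{2} + \frac{- 6 Y - 6 \sqrt{-4 + Y}}{2} = - \frac{9}{2} - \left(3 Y + 3 \sqrt{-4 + Y}\right) = - \frac{9}{2} - 3 Y - 3 \sqrt{-4 + Y}$)
$V{\left(-164 \right)} + j{\left(55,-140 \right)} = \left(- \frac{9}{2} - -492 - 3 \sqrt{-4 - 164}\right) - \left(\frac{206985}{4} + \frac{15125}{4}\right) = \left(- \frac{9}{2} + 492 - 3 \sqrt{-168}\right) - \frac{111055}{2} = \left(- \frac{9}{2} + 492 - 3 \cdot 2 i \sqrt{42}\right) - \frac{111055}{2} = \left(- \frac{9}{2} + 492 - 6 i \sqrt{42}\right) - \frac{111055}{2} = \left(\frac{975}{2} - 6 i \sqrt{42}\right) - \frac{111055}{2} = -55040 - 6 i \sqrt{42}$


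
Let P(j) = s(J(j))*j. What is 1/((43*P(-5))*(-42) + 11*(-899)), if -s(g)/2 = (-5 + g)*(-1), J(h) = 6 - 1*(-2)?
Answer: 1/44291 ≈ 2.2578e-5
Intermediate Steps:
J(h) = 8 (J(h) = 6 + 2 = 8)
s(g) = -10 + 2*g (s(g) = -2*(-5 + g)*(-1) = -2*(5 - g) = -10 + 2*g)
P(j) = 6*j (P(j) = (-10 + 2*8)*j = (-10 + 16)*j = 6*j)
1/((43*P(-5))*(-42) + 11*(-899)) = 1/((43*(6*(-5)))*(-42) + 11*(-899)) = 1/((43*(-30))*(-42) - 9889) = 1/(-1290*(-42) - 9889) = 1/(54180 - 9889) = 1/44291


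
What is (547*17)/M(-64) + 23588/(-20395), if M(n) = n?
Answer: -191162737/1305280 ≈ -146.45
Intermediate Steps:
(547*17)/M(-64) + 23588/(-20395) = (547*17)/(-64) + 23588/(-20395) = 9299*(-1/64) + 23588*(-1/20395) = -9299/64 - 23588/20395 = -191162737/1305280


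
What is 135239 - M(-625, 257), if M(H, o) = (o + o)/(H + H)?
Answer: 84524632/625 ≈ 1.3524e+5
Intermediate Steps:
M(H, o) = o/H (M(H, o) = (2*o)/((2*H)) = (2*o)*(1/(2*H)) = o/H)
135239 - M(-625, 257) = 135239 - 257/(-625) = 135239 - 257*(-1)/625 = 135239 - 1*(-257/625) = 135239 + 257/625 = 84524632/625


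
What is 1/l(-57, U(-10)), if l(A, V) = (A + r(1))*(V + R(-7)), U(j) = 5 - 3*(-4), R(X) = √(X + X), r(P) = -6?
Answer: I/(63*(√14 - 17*I)) ≈ -0.00089057 + 0.00019601*I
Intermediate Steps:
R(X) = √2*√X (R(X) = √(2*X) = √2*√X)
U(j) = 17 (U(j) = 5 + 12 = 17)
l(A, V) = (-6 + A)*(V + I*√14) (l(A, V) = (A - 6)*(V + √2*√(-7)) = (-6 + A)*(V + √2*(I*√7)) = (-6 + A)*(V + I*√14))
1/l(-57, U(-10)) = 1/(-6*17 - 57*17 - 6*I*√14 + I*(-57)*√14) = 1/(-102 - 969 - 6*I*√14 - 57*I*√14) = 1/(-1071 - 63*I*√14)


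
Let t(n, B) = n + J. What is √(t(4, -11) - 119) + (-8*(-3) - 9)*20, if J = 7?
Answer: 300 + 6*I*√3 ≈ 300.0 + 10.392*I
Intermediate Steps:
t(n, B) = 7 + n (t(n, B) = n + 7 = 7 + n)
√(t(4, -11) - 119) + (-8*(-3) - 9)*20 = √((7 + 4) - 119) + (-8*(-3) - 9)*20 = √(11 - 119) + (24 - 9)*20 = √(-108) + 15*20 = 6*I*√3 + 300 = 300 + 6*I*√3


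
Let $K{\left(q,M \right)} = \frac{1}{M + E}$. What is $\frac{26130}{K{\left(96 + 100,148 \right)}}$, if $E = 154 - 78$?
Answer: $5853120$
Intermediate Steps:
$E = 76$ ($E = 154 - 78 = 76$)
$K{\left(q,M \right)} = \frac{1}{76 + M}$ ($K{\left(q,M \right)} = \frac{1}{M + 76} = \frac{1}{76 + M}$)
$\frac{26130}{K{\left(96 + 100,148 \right)}} = \frac{26130}{\frac{1}{76 + 148}} = \frac{26130}{\frac{1}{224}} = 26130 \frac{1}{\frac{1}{224}} = 26130 \cdot 224 = 5853120$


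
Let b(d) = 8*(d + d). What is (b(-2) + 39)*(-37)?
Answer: -259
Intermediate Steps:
b(d) = 16*d (b(d) = 8*(2*d) = 16*d)
(b(-2) + 39)*(-37) = (16*(-2) + 39)*(-37) = (-32 + 39)*(-37) = 7*(-37) = -259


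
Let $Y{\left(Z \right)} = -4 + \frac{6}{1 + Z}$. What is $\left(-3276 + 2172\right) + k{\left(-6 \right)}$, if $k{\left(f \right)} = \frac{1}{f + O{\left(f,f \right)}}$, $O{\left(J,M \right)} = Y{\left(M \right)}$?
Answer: $- \frac{61829}{56} \approx -1104.1$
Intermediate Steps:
$O{\left(J,M \right)} = \frac{2 \left(1 - 2 M\right)}{1 + M}$
$k{\left(f \right)} = \frac{1}{f + \frac{2 \left(1 - 2 f\right)}{1 + f}}$
$\left(-3276 + 2172\right) + k{\left(-6 \right)} = \left(-3276 + 2172\right) + \frac{1 - 6}{2 + \left(-6\right)^{2} - -18} = -1104 + \frac{1}{2 + 36 + 18} \left(-5\right) = -1104 + \frac{1}{56} \left(-5\right) = -1104 - \frac{5}{56} = - \frac{61829}{56}$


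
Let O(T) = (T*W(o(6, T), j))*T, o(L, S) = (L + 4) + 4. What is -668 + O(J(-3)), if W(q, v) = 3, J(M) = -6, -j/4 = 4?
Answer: -560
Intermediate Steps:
j = -16 (j = -4*4 = -16)
o(L, S) = 8 + L (o(L, S) = (4 + L) + 4 = 8 + L)
O(T) = 3*T² (O(T) = (T*3)*T = (3*T)*T = 3*T²)
-668 + O(J(-3)) = -668 + 3*(-6)² = -668 + 3*36 = -668 + 108 = -560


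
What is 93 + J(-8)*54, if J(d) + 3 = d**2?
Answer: 3387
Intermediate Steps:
J(d) = -3 + d**2
93 + J(-8)*54 = 93 + (-3 + (-8)**2)*54 = 93 + (-3 + 64)*54 = 93 + 61*54 = 93 + 3294 = 3387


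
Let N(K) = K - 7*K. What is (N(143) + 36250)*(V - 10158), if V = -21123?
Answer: -1107097152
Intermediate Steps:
N(K) = -6*K
(N(143) + 36250)*(V - 10158) = (-6*143 + 36250)*(-21123 - 10158) = (-858 + 36250)*(-31281) = 35392*(-31281) = -1107097152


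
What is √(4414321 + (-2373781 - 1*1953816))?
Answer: 6*√2409 ≈ 294.49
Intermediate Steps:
√(4414321 + (-2373781 - 1*1953816)) = √(4414321 + (-2373781 - 1953816)) = √(4414321 - 4327597) = √86724 = 6*√2409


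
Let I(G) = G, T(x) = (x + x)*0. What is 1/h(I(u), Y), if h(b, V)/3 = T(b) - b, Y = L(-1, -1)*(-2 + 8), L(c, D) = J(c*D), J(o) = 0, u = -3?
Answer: ⅑ ≈ 0.11111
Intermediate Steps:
T(x) = 0 (T(x) = (2*x)*0 = 0)
L(c, D) = 0
Y = 0 (Y = 0*(-2 + 8) = 0*6 = 0)
h(b, V) = -3*b (h(b, V) = 3*(0 - b) = 3*(-b) = -3*b)
1/h(I(u), Y) = 1/(-3*(-3)) = 1/9 = ⅑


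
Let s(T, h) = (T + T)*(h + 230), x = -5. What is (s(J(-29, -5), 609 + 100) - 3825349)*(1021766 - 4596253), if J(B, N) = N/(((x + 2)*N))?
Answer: 13675897899825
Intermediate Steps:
J(B, N) = -⅓ (J(B, N) = N/(((-5 + 2)*N)) = N/((-3*N)) = N*(-1/(3*N)) = -⅓)
s(T, h) = 2*T*(230 + h) (s(T, h) = (2*T)*(230 + h) = 2*T*(230 + h))
(s(J(-29, -5), 609 + 100) - 3825349)*(1021766 - 4596253) = (2*(-⅓)*(230 + (609 + 100)) - 3825349)*(1021766 - 4596253) = (2*(-⅓)*(230 + 709) - 3825349)*(-3574487) = (2*(-⅓)*939 - 3825349)*(-3574487) = (-626 - 3825349)*(-3574487) = -3825975*(-3574487) = 13675897899825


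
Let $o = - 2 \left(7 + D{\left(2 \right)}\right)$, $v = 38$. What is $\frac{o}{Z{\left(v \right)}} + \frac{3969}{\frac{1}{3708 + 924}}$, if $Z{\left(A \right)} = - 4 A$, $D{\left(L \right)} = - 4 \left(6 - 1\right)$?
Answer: $\frac{1397214995}{76} \approx 1.8384 \cdot 10^{7}$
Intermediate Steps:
$D{\left(L \right)} = -20$ ($D{\left(L \right)} = \left(-4\right) 5 = -20$)
$o = 26$ ($o = - 2 \left(7 - 20\right) = \left(-2\right) \left(-13\right) = 26$)
$\frac{o}{Z{\left(v \right)}} + \frac{3969}{\frac{1}{3708 + 924}} = \frac{26}{\left(-4\right) 38} + \frac{3969}{\frac{1}{3708 + 924}} = \frac{26}{-152} + \frac{3969}{\frac{1}{4632}} = 26 \left(- \frac{1}{152}\right) + 3969 \frac{1}{\frac{1}{4632}} = - \frac{13}{76} + 3969 \cdot 4632 = - \frac{13}{76} + 18384408 = \frac{1397214995}{76}$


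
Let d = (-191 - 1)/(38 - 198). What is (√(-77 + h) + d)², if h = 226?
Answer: 3761/25 + 12*√149/5 ≈ 179.74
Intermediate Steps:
d = 6/5 (d = -192/(-160) = -192*(-1/160) = 6/5 ≈ 1.2000)
(√(-77 + h) + d)² = (√(-77 + 226) + 6/5)² = (√149 + 6/5)² = (6/5 + √149)²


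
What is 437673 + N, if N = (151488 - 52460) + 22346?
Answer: 559047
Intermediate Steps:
N = 121374 (N = 99028 + 22346 = 121374)
437673 + N = 437673 + 121374 = 559047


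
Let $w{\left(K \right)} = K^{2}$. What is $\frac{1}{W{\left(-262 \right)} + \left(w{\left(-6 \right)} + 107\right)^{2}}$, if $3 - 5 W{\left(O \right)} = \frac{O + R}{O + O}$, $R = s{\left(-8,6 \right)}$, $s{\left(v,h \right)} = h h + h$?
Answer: $\frac{655}{13394433} \approx 4.8901 \cdot 10^{-5}$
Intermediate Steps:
$s{\left(v,h \right)} = h + h^{2}$ ($s{\left(v,h \right)} = h^{2} + h = h + h^{2}$)
$R = 42$ ($R = 6 \left(1 + 6\right) = 6 \cdot 7 = 42$)
$W{\left(O \right)} = \frac{3}{5} - \frac{42 + O}{10 O}$ ($W{\left(O \right)} = \frac{3}{5} - \frac{\left(O + 42\right) \frac{1}{O + O}}{5} = \frac{3}{5} - \frac{\left(42 + O\right) \frac{1}{2 O}}{5} = \frac{3}{5} - \frac{\frac{1}{2} \frac{1}{O} \left(42 + O\right)}{5} = \frac{3}{5} - \frac{42 + O}{10 O}$)
$\frac{1}{W{\left(-262 \right)} + \left(w{\left(-6 \right)} + 107\right)^{2}} = \frac{1}{\frac{-42 + 5 \left(-262\right)}{10 \left(-262\right)} + \left(\left(-6\right)^{2} + 107\right)^{2}} = \frac{1}{\frac{1}{10} \left(- \frac{1}{262}\right) \left(-42 - 1310\right) + \left(36 + 107\right)^{2}} = \frac{1}{\frac{1}{10} \left(- \frac{1}{262}\right) \left(-1352\right) + 143^{2}} = \frac{1}{\frac{338}{655} + 20449} = \frac{1}{\frac{13394433}{655}} = \frac{655}{13394433}$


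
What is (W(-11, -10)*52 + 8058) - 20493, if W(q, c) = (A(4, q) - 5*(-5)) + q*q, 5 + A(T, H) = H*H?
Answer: 1189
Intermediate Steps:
A(T, H) = -5 + H² (A(T, H) = -5 + H*H = -5 + H²)
W(q, c) = 20 + 2*q² (W(q, c) = ((-5 + q²) - 5*(-5)) + q*q = ((-5 + q²) + 25) + q² = (20 + q²) + q² = 20 + 2*q²)
(W(-11, -10)*52 + 8058) - 20493 = ((20 + 2*(-11)²)*52 + 8058) - 20493 = ((20 + 2*121)*52 + 8058) - 20493 = ((20 + 242)*52 + 8058) - 20493 = (262*52 + 8058) - 20493 = (13624 + 8058) - 20493 = 21682 - 20493 = 1189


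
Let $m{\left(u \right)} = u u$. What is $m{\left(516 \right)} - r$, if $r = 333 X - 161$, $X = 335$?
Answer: $154862$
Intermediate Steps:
$m{\left(u \right)} = u^{2}$
$r = 111394$ ($r = 333 \cdot 335 - 161 = 111555 - 161 = 111394$)
$m{\left(516 \right)} - r = 516^{2} - 111394 = 266256 - 111394 = 154862$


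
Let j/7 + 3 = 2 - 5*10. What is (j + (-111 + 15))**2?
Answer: 205209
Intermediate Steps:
j = -357 (j = -21 + 7*(2 - 5*10) = -21 + 7*(2 - 50) = -21 + 7*(-48) = -21 - 336 = -357)
(j + (-111 + 15))**2 = (-357 + (-111 + 15))**2 = (-357 - 96)**2 = (-453)**2 = 205209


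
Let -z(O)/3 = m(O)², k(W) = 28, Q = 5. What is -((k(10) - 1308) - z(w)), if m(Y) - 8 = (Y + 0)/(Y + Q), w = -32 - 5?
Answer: 1053173/1024 ≈ 1028.5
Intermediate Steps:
w = -37
m(Y) = 8 + Y/(5 + Y) (m(Y) = 8 + (Y + 0)/(Y + 5) = 8 + Y/(5 + Y))
z(O) = -3*(40 + 9*O)²/(5 + O)²
-((k(10) - 1308) - z(w)) = -((28 - 1308) - (-3)*(40 + 9*(-37))²/(5 - 37)²) = -(-1280 - (-3)*(40 - 333)²/(-32)²) = -(-1280 - (-3)*(-293)²/1024) = -(-1280 - (-3)*85849/1024) = -(-1280 - 1*(-257547/1024)) = -(-1280 + 257547/1024) = -1*(-1053173/1024) = 1053173/1024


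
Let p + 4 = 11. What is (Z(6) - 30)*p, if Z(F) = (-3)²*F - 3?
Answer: 147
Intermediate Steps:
Z(F) = -3 + 9*F (Z(F) = 9*F - 3 = -3 + 9*F)
p = 7 (p = -4 + 11 = 7)
(Z(6) - 30)*p = ((-3 + 9*6) - 30)*7 = ((-3 + 54) - 30)*7 = (51 - 30)*7 = 21*7 = 147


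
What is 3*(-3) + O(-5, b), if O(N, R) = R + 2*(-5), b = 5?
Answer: -14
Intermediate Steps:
O(N, R) = -10 + R (O(N, R) = R - 10 = -10 + R)
3*(-3) + O(-5, b) = 3*(-3) + (-10 + 5) = -9 - 5 = -14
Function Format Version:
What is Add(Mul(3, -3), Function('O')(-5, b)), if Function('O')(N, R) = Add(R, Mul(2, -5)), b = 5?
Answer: -14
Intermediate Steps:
Function('O')(N, R) = Add(-10, R) (Function('O')(N, R) = Add(R, -10) = Add(-10, R))
Add(Mul(3, -3), Function('O')(-5, b)) = Add(Mul(3, -3), Add(-10, 5)) = Add(-9, -5) = -14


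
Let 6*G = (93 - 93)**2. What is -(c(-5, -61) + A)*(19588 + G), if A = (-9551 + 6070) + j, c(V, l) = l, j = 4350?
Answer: -15827104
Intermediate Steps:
A = 869 (A = (-9551 + 6070) + 4350 = -3481 + 4350 = 869)
G = 0 (G = (93 - 93)**2/6 = (1/6)*0**2 = (1/6)*0 = 0)
-(c(-5, -61) + A)*(19588 + G) = -(-61 + 869)*(19588 + 0) = -808*19588 = -1*15827104 = -15827104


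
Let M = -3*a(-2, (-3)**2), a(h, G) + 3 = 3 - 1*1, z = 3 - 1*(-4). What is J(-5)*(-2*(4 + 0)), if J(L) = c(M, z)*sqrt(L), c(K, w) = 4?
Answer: -32*I*sqrt(5) ≈ -71.554*I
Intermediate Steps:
z = 7 (z = 3 + 4 = 7)
a(h, G) = -1 (a(h, G) = -3 + (3 - 1*1) = -3 + (3 - 1) = -3 + 2 = -1)
M = 3 (M = -3*(-1) = 3)
J(L) = 4*sqrt(L)
J(-5)*(-2*(4 + 0)) = (4*sqrt(-5))*(-2*(4 + 0)) = (4*(I*sqrt(5)))*(-2*4) = (4*I*sqrt(5))*(-8) = -32*I*sqrt(5)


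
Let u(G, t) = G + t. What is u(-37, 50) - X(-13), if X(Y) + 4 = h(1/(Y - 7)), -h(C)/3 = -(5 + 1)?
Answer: -1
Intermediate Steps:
h(C) = 18 (h(C) = -(-3)*(5 + 1) = -(-3)*6 = -3*(-6) = 18)
X(Y) = 14 (X(Y) = -4 + 18 = 14)
u(-37, 50) - X(-13) = (-37 + 50) - 1*14 = 13 - 14 = -1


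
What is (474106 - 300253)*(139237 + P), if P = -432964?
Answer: -51065320131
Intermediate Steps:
(474106 - 300253)*(139237 + P) = (474106 - 300253)*(139237 - 432964) = 173853*(-293727) = -51065320131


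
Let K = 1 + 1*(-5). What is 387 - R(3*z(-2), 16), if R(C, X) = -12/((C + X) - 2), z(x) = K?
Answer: 393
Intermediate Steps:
K = -4 (K = 1 - 5 = -4)
z(x) = -4
R(C, X) = -12/(-2 + C + X)
387 - R(3*z(-2), 16) = 387 - (-12)/(-2 + 3*(-4) + 16) = 387 - (-12)/(-2 - 12 + 16) = 387 - (-12)/2 = 387 - 1*(-6) = 387 + 6 = 393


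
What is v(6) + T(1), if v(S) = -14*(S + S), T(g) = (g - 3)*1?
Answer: -170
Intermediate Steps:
T(g) = -3 + g (T(g) = (-3 + g)*1 = -3 + g)
v(S) = -28*S
v(6) + T(1) = -28*6 + (-3 + 1) = -168 - 2 = -170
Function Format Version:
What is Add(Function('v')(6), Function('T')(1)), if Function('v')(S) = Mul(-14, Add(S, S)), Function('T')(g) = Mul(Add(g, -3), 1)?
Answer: -170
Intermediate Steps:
Function('T')(g) = Add(-3, g) (Function('T')(g) = Mul(Add(-3, g), 1) = Add(-3, g))
Function('v')(S) = Mul(-28, S) (Function('v')(S) = Mul(-14, Mul(2, S)) = Mul(-28, S))
Add(Function('v')(6), Function('T')(1)) = Add(Mul(-28, 6), Add(-3, 1)) = Add(-168, -2) = -170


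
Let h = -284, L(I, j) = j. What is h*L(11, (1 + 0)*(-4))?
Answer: 1136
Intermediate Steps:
h*L(11, (1 + 0)*(-4)) = -284*(1 + 0)*(-4) = -284*(-4) = 1136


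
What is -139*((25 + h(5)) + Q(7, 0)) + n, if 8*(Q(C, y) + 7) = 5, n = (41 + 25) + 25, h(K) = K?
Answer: -25543/8 ≈ -3192.9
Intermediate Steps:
n = 91 (n = 66 + 25 = 91)
Q(C, y) = -51/8 (Q(C, y) = -7 + (⅛)*5 = -7 + 5/8 = -51/8)
-139*((25 + h(5)) + Q(7, 0)) + n = -139*((25 + 5) - 51/8) + 91 = -139*(30 - 51/8) + 91 = -139*189/8 + 91 = -26271/8 + 91 = -25543/8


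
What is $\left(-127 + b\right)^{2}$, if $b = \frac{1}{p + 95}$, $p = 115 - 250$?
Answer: $\frac{25816561}{1600} \approx 16135.0$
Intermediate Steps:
$p = -135$
$b = - \frac{1}{40}$ ($b = \frac{1}{-135 + 95} = \frac{1}{-40} = - \frac{1}{40} \approx -0.025$)
$\left(-127 + b\right)^{2} = \left(-127 - \frac{1}{40}\right)^{2} = \left(- \frac{5081}{40}\right)^{2} = \frac{25816561}{1600}$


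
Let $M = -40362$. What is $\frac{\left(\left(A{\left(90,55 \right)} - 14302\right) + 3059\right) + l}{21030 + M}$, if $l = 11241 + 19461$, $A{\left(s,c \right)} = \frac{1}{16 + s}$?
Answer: $- \frac{2062655}{2049192} \approx -1.0066$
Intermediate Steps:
$l = 30702$
$\frac{\left(\left(A{\left(90,55 \right)} - 14302\right) + 3059\right) + l}{21030 + M} = \frac{\left(\left(\frac{1}{16 + 90} - 14302\right) + 3059\right) + 30702}{21030 - 40362} = \frac{\left(\left(\frac{1}{106} - 14302\right) + 3059\right) + 30702}{-19332} = \left(\left(\left(\frac{1}{106} - 14302\right) + 3059\right) + 30702\right) \left(- \frac{1}{19332}\right) = \left(\left(- \frac{1516011}{106} + 3059\right) + 30702\right) \left(- \frac{1}{19332}\right) = \left(- \frac{1191757}{106} + 30702\right) \left(- \frac{1}{19332}\right) = \frac{2062655}{106} \left(- \frac{1}{19332}\right) = - \frac{2062655}{2049192}$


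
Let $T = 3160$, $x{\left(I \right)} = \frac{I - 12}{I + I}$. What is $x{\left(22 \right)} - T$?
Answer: $- \frac{69515}{22} \approx -3159.8$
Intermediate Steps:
$x{\left(I \right)} = \frac{-12 + I}{2 I}$
$x{\left(22 \right)} - T = \frac{-12 + 22}{2 \cdot 22} - 3160 = \frac{1}{2} \cdot \frac{1}{22} \cdot 10 - 3160 = \frac{5}{22} - 3160 = - \frac{69515}{22}$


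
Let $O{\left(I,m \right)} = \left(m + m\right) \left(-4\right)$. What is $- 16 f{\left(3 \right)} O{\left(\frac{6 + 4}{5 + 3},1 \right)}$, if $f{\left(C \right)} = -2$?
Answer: $-256$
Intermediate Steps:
$O{\left(I,m \right)} = - 8 m$ ($O{\left(I,m \right)} = 2 m \left(-4\right) = - 8 m$)
$- 16 f{\left(3 \right)} O{\left(\frac{6 + 4}{5 + 3},1 \right)} = \left(-16\right) \left(-2\right) \left(\left(-8\right) 1\right) = 32 \left(-8\right) = -256$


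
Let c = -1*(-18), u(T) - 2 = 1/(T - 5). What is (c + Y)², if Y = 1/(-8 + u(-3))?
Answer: 763876/2401 ≈ 318.15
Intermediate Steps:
u(T) = 2 + 1/(-5 + T) (u(T) = 2 + 1/(T - 5) = 2 + 1/(-5 + T))
c = 18
Y = -8/49 (Y = 1/(-8 + (-9 + 2*(-3))/(-5 - 3)) = 1/(-8 + (-9 - 6)/(-8)) = 1/(-8 - ⅛*(-15)) = 1/(-8 + 15/8) = 1/(-49/8) = -8/49 ≈ -0.16327)
(c + Y)² = (18 - 8/49)² = (874/49)² = 763876/2401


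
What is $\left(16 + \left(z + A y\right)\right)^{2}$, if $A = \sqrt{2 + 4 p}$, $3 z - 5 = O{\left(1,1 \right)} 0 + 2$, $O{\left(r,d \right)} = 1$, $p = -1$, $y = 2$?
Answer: $\frac{2953}{9} + \frac{220 i \sqrt{2}}{3} \approx 328.11 + 103.71 i$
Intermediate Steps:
$z = \frac{7}{3}$ ($z = \frac{5}{3} + \frac{1 \cdot 0 + 2}{3} = \frac{5}{3} + \frac{0 + 2}{3} = \frac{5}{3} + \frac{1}{3} \cdot 2 = \frac{5}{3} + \frac{2}{3} = \frac{7}{3} \approx 2.3333$)
$A = i \sqrt{2}$ ($A = \sqrt{2 + 4 \left(-1\right)} = \sqrt{2 - 4} = \sqrt{-2} = i \sqrt{2} \approx 1.4142 i$)
$\left(16 + \left(z + A y\right)\right)^{2} = \left(16 + \left(\frac{7}{3} + i \sqrt{2} \cdot 2\right)\right)^{2} = \left(16 + \left(\frac{7}{3} + 2 i \sqrt{2}\right)\right)^{2} = \left(\frac{55}{3} + 2 i \sqrt{2}\right)^{2}$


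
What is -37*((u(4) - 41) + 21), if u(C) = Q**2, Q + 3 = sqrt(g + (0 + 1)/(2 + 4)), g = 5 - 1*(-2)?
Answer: 851/6 + 37*sqrt(258) ≈ 736.14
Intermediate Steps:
g = 7 (g = 5 + 2 = 7)
Q = -3 + sqrt(258)/6 (Q = -3 + sqrt(7 + (0 + 1)/(2 + 4)) = -3 + sqrt(7 + 1/6) = -3 + sqrt(43/6) = -3 + sqrt(258)/6 ≈ -0.32294)
u(C) = (-3 + sqrt(258)/6)**2
-37*((u(4) - 41) + 21) = -37*(((97/6 - sqrt(258)) - 41) + 21) = -37*((-149/6 - sqrt(258)) + 21) = -37*(-23/6 - sqrt(258)) = 851/6 + 37*sqrt(258)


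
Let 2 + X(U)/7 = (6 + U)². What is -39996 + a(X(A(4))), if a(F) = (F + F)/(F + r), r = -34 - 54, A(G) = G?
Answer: -11958118/299 ≈ -39994.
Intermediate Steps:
r = -88
X(U) = -14 + 7*(6 + U)²
a(F) = 2*F/(-88 + F) (a(F) = (F + F)/(F - 88) = (2*F)/(-88 + F) = 2*F/(-88 + F))
-39996 + a(X(A(4))) = -39996 + 2*(-14 + 7*(6 + 4)²)/(-88 + (-14 + 7*(6 + 4)²)) = -39996 + 2*(-14 + 7*10²)/(-88 + (-14 + 7*10²)) = -39996 + 2*(-14 + 7*100)/(-88 + (-14 + 7*100)) = -39996 + 2*(-14 + 700)/(-88 + (-14 + 700)) = -39996 + 2*686/(-88 + 686) = -39996 + 2*686/598 = -39996 + 2*686*(1/598) = -39996 + 686/299 = -11958118/299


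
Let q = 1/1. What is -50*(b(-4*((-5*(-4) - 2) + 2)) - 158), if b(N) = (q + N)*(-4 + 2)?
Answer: 0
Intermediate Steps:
q = 1
b(N) = -2 - 2*N (b(N) = (1 + N)*(-4 + 2) = (1 + N)*(-2) = -2 - 2*N)
-50*(b(-4*((-5*(-4) - 2) + 2)) - 158) = -50*((-2 - (-8)*((-5*(-4) - 2) + 2)) - 158) = -50*((-2 - (-8)*((20 - 2) + 2)) - 158) = -50*((-2 - (-8)*(18 + 2)) - 158) = -50*((-2 - (-8)*20) - 158) = -50*((-2 - 2*(-80)) - 158) = -50*((-2 + 160) - 158) = -50*(158 - 158) = -50*0 = 0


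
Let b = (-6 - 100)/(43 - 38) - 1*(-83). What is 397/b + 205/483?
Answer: 340700/49749 ≈ 6.8484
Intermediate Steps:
b = 309/5 (b = -106/5 + 83 = 309/5 ≈ 61.800)
397/b + 205/483 = 397/(309/5) + 205/483 = 397*(5/309) + 205*(1/483) = 1985/309 + 205/483 = 340700/49749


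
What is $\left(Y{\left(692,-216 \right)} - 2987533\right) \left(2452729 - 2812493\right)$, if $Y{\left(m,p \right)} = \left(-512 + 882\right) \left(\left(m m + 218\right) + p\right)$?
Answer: $-62668329798668$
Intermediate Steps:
$Y{\left(m,p \right)} = 80660 + 370 p + 370 m^{2}$ ($Y{\left(m,p \right)} = 370 \left(\left(m^{2} + 218\right) + p\right) = 370 \left(\left(218 + m^{2}\right) + p\right) = 370 \left(218 + p + m^{2}\right) = 80660 + 370 p + 370 m^{2}$)
$\left(Y{\left(692,-216 \right)} - 2987533\right) \left(2452729 - 2812493\right) = \left(\left(80660 + 370 \left(-216\right) + 370 \cdot 692^{2}\right) - 2987533\right) \left(2452729 - 2812493\right) = \left(\left(80660 - 79920 + 370 \cdot 478864\right) - 2987533\right) \left(-359764\right) = \left(\left(80660 - 79920 + 177179680\right) - 2987533\right) \left(-359764\right) = \left(177180420 - 2987533\right) \left(-359764\right) = 174192887 \left(-359764\right) = -62668329798668$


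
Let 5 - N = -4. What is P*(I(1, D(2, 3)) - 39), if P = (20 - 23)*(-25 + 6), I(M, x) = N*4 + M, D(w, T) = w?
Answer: -114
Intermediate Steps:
N = 9 (N = 5 - 1*(-4) = 5 + 4 = 9)
I(M, x) = 36 + M (I(M, x) = 9*4 + M = 36 + M)
P = 57 (P = -3*(-19) = 57)
P*(I(1, D(2, 3)) - 39) = 57*((36 + 1) - 39) = 57*(37 - 39) = 57*(-2) = -114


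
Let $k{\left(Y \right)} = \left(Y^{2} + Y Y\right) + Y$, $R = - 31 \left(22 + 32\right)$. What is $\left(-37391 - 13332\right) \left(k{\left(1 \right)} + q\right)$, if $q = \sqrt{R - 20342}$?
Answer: $-152169 - 811568 i \sqrt{86} \approx -1.5217 \cdot 10^{5} - 7.5262 \cdot 10^{6} i$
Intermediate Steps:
$R = -1674$ ($R = \left(-31\right) 54 = -1674$)
$q = 16 i \sqrt{86}$ ($q = \sqrt{-1674 - 20342} = \sqrt{-22016} = 16 i \sqrt{86} \approx 148.38 i$)
$k{\left(Y \right)} = Y + 2 Y^{2}$ ($k{\left(Y \right)} = \left(Y^{2} + Y^{2}\right) + Y = 2 Y^{2} + Y = Y + 2 Y^{2}$)
$\left(-37391 - 13332\right) \left(k{\left(1 \right)} + q\right) = \left(-37391 - 13332\right) \left(1 \left(1 + 2 \cdot 1\right) + 16 i \sqrt{86}\right) = - 50723 \left(1 \left(1 + 2\right) + 16 i \sqrt{86}\right) = - 50723 \left(1 \cdot 3 + 16 i \sqrt{86}\right) = - 50723 \left(3 + 16 i \sqrt{86}\right) = -152169 - 811568 i \sqrt{86}$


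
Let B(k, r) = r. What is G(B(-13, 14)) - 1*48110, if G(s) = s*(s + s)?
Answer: -47718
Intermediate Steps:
G(s) = 2*s² (G(s) = s*(2*s) = 2*s²)
G(B(-13, 14)) - 1*48110 = 2*14² - 1*48110 = 2*196 - 48110 = 392 - 48110 = -47718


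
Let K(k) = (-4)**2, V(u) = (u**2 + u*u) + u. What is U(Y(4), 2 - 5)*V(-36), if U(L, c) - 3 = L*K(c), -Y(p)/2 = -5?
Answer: 416628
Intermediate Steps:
V(u) = u + 2*u**2 (V(u) = (u**2 + u**2) + u = 2*u**2 + u = u + 2*u**2)
Y(p) = 10 (Y(p) = -2*(-5) = 10)
K(k) = 16
U(L, c) = 3 + 16*L (U(L, c) = 3 + L*16 = 3 + 16*L)
U(Y(4), 2 - 5)*V(-36) = (3 + 16*10)*(-36*(1 + 2*(-36))) = (3 + 160)*(-36*(1 - 72)) = 163*(-36*(-71)) = 163*2556 = 416628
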